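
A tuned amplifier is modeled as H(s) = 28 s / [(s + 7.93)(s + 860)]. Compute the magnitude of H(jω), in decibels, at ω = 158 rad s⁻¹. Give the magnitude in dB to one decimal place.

-29.9 dB

|j158| = 158
|j158 + 7.93| = √(158² + 7.93²) = 158.2
|j158 + 860| = √(158² + 860²) = 874.4
|H(j158)| = 28 × 158 / (158.2 × 874.4) = 0.031982
20 log₁₀(0.031982) = -29.90 dB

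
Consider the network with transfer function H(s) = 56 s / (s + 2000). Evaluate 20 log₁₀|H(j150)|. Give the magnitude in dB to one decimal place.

|j150| = 150
|j150 + 2000| = √(150² + 2000²) = 2006
|H(j150)| = 56 × 150 / 2006 = 4.1882
20 log₁₀(4.1882) = 12.44 dB

12.4 dB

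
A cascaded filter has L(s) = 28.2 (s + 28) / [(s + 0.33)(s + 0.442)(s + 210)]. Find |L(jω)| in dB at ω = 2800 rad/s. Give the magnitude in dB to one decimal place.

-108.9 dB

|j2800 + 28| = √(2800² + 28²) = 2800
|j2800 + 0.33| = √(2800² + 0.33²) = 2800
|j2800 + 0.442| = √(2800² + 0.442²) = 2800
|j2800 + 210| = √(2800² + 210²) = 2808
|L(j2800)| = 28.2 × 2800 / (2800 × 2800 × 2808) = 3.587e-06
20 log₁₀(3.587e-06) = -108.91 dB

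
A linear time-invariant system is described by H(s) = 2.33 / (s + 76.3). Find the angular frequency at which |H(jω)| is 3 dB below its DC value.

76.3 rad s⁻¹

For a single-pole low-pass, the −3 dB point is at the pole: ω = 76.3 rad s⁻¹.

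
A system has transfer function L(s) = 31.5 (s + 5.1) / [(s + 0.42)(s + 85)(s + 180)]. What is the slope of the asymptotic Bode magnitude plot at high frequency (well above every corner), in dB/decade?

With 1 zero and 3 poles, the high-frequency asymptotic slope is 20 × (1 − 3) = -40 dB/decade.

-40 dB/decade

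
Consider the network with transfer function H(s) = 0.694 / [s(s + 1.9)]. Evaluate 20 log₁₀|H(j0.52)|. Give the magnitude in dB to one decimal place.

|j0.52 + 1.9| = √(0.52² + 1.9²) = 1.97
|j0.52| = 0.52
|H(j0.52)| = 0.694 / (1.97 × 0.52) = 0.67751
20 log₁₀(0.67751) = -3.38 dB

-3.4 dB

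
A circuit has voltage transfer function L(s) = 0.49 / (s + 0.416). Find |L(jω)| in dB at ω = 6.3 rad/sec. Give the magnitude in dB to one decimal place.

-22.2 dB

|j6.3 + 0.416| = √(6.3² + 0.416²) = 6.314
|L(j6.3)| = 0.49 / 6.314 = 0.077609
20 log₁₀(0.077609) = -22.20 dB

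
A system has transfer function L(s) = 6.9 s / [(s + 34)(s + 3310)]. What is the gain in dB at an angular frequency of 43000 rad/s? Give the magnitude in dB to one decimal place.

|j43000| = 4.3e+04
|j43000 + 34| = √(43000² + 34²) = 4.3e+04
|j43000 + 3310| = √(43000² + 3310²) = 4.313e+04
|L(j43000)| = 6.9 × 4.3e+04 / (4.3e+04 × 4.313e+04) = 0.00015999
20 log₁₀(0.00015999) = -75.92 dB

-75.9 dB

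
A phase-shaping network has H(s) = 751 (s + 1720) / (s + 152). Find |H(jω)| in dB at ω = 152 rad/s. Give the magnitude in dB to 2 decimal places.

75.61 dB

|j152 + 1720| = √(152² + 1720²) = 1727
|j152 + 152| = √(152² + 152²) = 215
|H(j152)| = 751 × 1727 / 215 = 6032.5
20 log₁₀(6032.5) = 75.610 dB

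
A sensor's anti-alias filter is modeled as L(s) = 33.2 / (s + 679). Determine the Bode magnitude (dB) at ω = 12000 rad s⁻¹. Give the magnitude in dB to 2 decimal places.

|j12000 + 679| = √(12000² + 679²) = 1.202e+04
|L(j12000)| = 33.2 / 1.202e+04 = 0.0027622
20 log₁₀(0.0027622) = -51.175 dB

-51.17 dB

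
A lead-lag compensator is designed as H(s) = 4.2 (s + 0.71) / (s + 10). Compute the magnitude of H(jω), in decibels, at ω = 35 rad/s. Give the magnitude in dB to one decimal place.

12.1 dB

|j35 + 0.71| = √(35² + 0.71²) = 35.01
|j35 + 10| = √(35² + 10²) = 36.4
|H(j35)| = 4.2 × 35.01 / 36.4 = 4.0392
20 log₁₀(4.0392) = 12.13 dB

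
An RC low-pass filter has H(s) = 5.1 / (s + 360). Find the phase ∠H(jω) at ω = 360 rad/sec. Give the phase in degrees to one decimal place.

-45.0°

∠(j360 + 360) = arctan(360/360) = 45.00°
∠H(j360) = −45.00° = -45.00°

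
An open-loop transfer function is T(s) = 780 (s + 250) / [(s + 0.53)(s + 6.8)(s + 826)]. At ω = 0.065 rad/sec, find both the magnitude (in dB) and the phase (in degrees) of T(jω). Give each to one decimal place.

|j0.065 + 250| = √(0.065² + 250²) = 250
|j0.065 + 0.53| = √(0.065² + 0.53²) = 0.534
|j0.065 + 6.8| = √(0.065² + 6.8²) = 6.8
|j0.065 + 826| = √(0.065² + 826²) = 826
|T(j0.065)| = 780 × 250 / (0.534 × 6.8 × 826) = 65.014
20 log₁₀(65.014) = 36.26 dB
∠(j0.065 + 250) = arctan(0.065/250) = 0.01°
∠(j0.065 + 0.53) = arctan(0.065/0.53) = 6.99°
∠(j0.065 + 6.8) = arctan(0.065/6.8) = 0.55°
∠(j0.065 + 826) = arctan(0.065/826) = 0.00°
∠T(j0.065) = 0.01° − (6.99° + 0.55° + 0.00°) = -7.53°

|T| = 36.3 dB, ∠T = -7.5°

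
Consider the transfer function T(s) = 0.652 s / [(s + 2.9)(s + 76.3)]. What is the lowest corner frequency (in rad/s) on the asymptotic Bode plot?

2.9 rad/s

Break frequencies occur at each pole and zero magnitude: 2.9 rad/s, 76.3 rad/s.
The lowest is 2.9 rad/s.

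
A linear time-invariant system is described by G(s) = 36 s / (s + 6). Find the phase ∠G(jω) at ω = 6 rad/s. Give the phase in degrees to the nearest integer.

∠(j6) = 90.00°
∠(j6 + 6) = arctan(6/6) = 45.00°
∠G(j6) = 90.00° − 45.00° = 45.00°

45 deg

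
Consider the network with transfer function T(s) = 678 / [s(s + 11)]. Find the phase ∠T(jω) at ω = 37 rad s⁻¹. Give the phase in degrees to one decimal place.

-163.4°

∠(j37 + 11) = arctan(37/11) = 73.44°
∠(j37) = 90.00°
∠T(j37) = − (73.44° + 90.00°) = -163.44°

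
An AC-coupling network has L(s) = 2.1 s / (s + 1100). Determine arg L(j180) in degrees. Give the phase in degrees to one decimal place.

∠(j180) = 90.00°
∠(j180 + 1100) = arctan(180/1100) = 9.29°
∠L(j180) = 90.00° − 9.29° = 80.71°

80.7 deg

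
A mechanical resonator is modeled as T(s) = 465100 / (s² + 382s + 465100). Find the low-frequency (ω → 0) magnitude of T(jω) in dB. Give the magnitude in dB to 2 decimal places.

0.00 dB

T(0) = 465100 / 465100 = 1
20 log₁₀(1) = 0.000 dB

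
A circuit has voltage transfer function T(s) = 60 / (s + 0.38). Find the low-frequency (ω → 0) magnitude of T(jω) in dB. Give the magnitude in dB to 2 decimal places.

43.97 dB

T(0) = 60 / 0.38 = 157.89
20 log₁₀(157.89) = 43.967 dB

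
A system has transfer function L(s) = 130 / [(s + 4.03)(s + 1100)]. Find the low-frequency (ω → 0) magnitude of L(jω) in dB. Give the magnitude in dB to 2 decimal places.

L(0) = 130 / (4.03 × 1100) = 0.029326
20 log₁₀(0.029326) = -30.655 dB

-30.66 dB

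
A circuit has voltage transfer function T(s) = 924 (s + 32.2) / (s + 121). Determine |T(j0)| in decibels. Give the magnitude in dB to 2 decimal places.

T(0) = 924 × 32.2 / 121 = 245.89
20 log₁₀(245.89) = 47.815 dB

47.81 dB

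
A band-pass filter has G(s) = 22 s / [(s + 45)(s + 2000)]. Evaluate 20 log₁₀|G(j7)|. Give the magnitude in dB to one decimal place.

|j7| = 7
|j7 + 45| = √(7² + 45²) = 45.54
|j7 + 2000| = √(7² + 2000²) = 2000
|G(j7)| = 22 × 7 / (45.54 × 2000) = 0.0016908
20 log₁₀(0.0016908) = -55.44 dB

-55.4 dB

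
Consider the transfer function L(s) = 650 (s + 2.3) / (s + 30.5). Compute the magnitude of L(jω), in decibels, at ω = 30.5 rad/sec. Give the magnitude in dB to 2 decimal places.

53.27 dB

|j30.5 + 2.3| = √(30.5² + 2.3²) = 30.59
|j30.5 + 30.5| = √(30.5² + 30.5²) = 43.13
|L(j30.5)| = 650 × 30.59 / 43.13 = 460.92
20 log₁₀(460.92) = 53.273 dB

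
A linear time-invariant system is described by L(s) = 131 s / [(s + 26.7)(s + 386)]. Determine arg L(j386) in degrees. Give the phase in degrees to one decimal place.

∠(j386) = 90.00°
∠(j386 + 26.7) = arctan(386/26.7) = 86.04°
∠(j386 + 386) = arctan(386/386) = 45.00°
∠L(j386) = 90.00° − (86.04° + 45.00°) = -41.04°

-41.0°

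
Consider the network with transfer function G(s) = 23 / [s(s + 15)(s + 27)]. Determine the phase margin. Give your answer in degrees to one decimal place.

Gain crossover: |G(jω)| = 1 at ω ≈ 0.0568 rad s⁻¹.
∠G(j0.0568) = −90° − arctan(0.0568/15) − arctan(0.0568/27) ≈ -90.34°
PM = 180° + (-90.34°) = 89.66°

89.7°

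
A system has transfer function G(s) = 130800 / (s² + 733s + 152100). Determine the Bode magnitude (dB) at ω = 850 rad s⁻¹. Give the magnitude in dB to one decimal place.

|(j850)² + 733(j850) + 152100| = |-5.704e+05 + j6.2305e+05| = 8.447e+05
|G(j850)| = 130800 / 8.447e+05 = 0.15484
20 log₁₀(0.15484) = -16.20 dB

-16.2 dB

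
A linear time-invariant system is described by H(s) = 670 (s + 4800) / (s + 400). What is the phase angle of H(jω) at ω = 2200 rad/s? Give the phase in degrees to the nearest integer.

-55 deg

∠(j2200 + 4800) = arctan(2200/4800) = 24.62°
∠(j2200 + 400) = arctan(2200/400) = 79.70°
∠H(j2200) = 24.62° − 79.70° = -55.07°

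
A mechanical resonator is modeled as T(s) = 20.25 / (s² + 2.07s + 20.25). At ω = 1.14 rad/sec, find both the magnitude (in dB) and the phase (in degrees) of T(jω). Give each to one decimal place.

|T| = 0.5 dB, ∠T = -7.1°

|(j1.14)² + 2.07(j1.14) + 20.25| = |18.95 + j2.3598| = 19.1
|T(j1.14)| = 20.25 / 19.1 = 1.0604
20 log₁₀(1.0604) = 0.51 dB
∠[(j1.14)² + 2.07(j1.14) + 20.25] = ∠[18.95 + j2.3598] = 7.10°
∠T(j1.14) = −7.10° = -7.10°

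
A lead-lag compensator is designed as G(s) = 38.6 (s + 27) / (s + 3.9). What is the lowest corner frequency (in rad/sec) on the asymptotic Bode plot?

Break frequencies occur at each pole and zero magnitude: 3.9 rad/sec, 27 rad/sec.
The lowest is 3.9 rad/sec.

3.9 rad/sec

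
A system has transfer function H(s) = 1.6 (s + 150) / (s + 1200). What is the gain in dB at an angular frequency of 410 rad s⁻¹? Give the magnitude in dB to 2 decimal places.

-5.18 dB

|j410 + 150| = √(410² + 150²) = 436.6
|j410 + 1200| = √(410² + 1200²) = 1268
|H(j410)| = 1.6 × 436.6 / 1268 = 0.55084
20 log₁₀(0.55084) = -5.180 dB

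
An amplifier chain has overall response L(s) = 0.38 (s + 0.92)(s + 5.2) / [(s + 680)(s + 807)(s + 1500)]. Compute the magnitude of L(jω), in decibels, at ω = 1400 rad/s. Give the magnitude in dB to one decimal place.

|j1400 + 0.92| = √(1400² + 0.92²) = 1400
|j1400 + 5.2| = √(1400² + 5.2²) = 1400
|j1400 + 680| = √(1400² + 680²) = 1556
|j1400 + 807| = √(1400² + 807²) = 1616
|j1400 + 1500| = √(1400² + 1500²) = 2052
|L(j1400)| = 0.38 × 1400 × 1400 / (1556 × 1616 × 2052) = 0.00014433
20 log₁₀(0.00014433) = -76.81 dB

-76.8 dB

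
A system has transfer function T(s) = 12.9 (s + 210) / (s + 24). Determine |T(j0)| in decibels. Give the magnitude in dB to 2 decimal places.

41.05 dB

T(0) = 12.9 × 210 / 24 = 112.88
20 log₁₀(112.88) = 41.052 dB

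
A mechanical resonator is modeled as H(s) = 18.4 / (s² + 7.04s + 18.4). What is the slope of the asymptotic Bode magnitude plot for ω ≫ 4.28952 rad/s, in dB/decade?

-40 dB/decade

With 0 zeros and 2 poles, the high-frequency asymptotic slope is 20 × (0 − 2) = -40 dB/decade.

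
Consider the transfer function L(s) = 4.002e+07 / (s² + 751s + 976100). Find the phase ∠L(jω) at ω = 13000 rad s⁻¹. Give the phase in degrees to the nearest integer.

-177 deg

∠[(j13000)² + 751(j13000) + 976100] = ∠[-1.6802e+08 + j9.763e+06] = 176.67°
∠L(j13000) = −176.67° = -176.67°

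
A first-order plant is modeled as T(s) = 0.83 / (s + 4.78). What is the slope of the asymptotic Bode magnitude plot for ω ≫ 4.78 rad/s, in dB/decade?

-20 dB/decade

With 0 zeros and 1 pole, the high-frequency asymptotic slope is 20 × (0 − 1) = -20 dB/decade.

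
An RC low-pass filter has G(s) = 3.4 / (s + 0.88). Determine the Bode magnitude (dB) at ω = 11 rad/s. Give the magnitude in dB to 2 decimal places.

|j11 + 0.88| = √(11² + 0.88²) = 11.04
|G(j11)| = 3.4 / 11.04 = 0.30811
20 log₁₀(0.30811) = -10.226 dB

-10.23 dB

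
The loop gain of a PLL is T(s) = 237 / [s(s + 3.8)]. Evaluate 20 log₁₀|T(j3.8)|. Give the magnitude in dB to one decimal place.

21.3 dB

|j3.8 + 3.8| = √(3.8² + 3.8²) = 5.374
|j3.8| = 3.8
|T(j3.8)| = 237 / (5.374 × 3.8) = 11.606
20 log₁₀(11.606) = 21.29 dB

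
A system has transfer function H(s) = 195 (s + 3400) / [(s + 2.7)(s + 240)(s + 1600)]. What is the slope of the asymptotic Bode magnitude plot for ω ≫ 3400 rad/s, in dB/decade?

With 1 zero and 3 poles, the high-frequency asymptotic slope is 20 × (1 − 3) = -40 dB/decade.

-40 dB/decade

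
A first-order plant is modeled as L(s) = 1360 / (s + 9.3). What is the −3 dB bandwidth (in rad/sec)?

9.3 rad/sec

For a single-pole low-pass, the −3 dB point is at the pole: ω = 9.3 rad/sec.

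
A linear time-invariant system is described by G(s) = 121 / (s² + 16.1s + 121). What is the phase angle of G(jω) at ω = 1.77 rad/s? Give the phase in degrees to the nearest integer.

-14°

∠[(j1.77)² + 16.1(j1.77) + 121] = ∠[117.87 + j28.497] = 13.59°
∠G(j1.77) = −13.59° = -13.59°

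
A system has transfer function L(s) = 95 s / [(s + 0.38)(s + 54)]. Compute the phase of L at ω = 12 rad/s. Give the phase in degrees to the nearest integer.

-11°

∠(j12) = 90.00°
∠(j12 + 0.38) = arctan(12/0.38) = 88.19°
∠(j12 + 54) = arctan(12/54) = 12.53°
∠L(j12) = 90.00° − (88.19° + 12.53°) = -10.72°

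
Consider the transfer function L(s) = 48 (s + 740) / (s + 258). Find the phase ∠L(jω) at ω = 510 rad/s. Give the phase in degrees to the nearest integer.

∠(j510 + 740) = arctan(510/740) = 34.57°
∠(j510 + 258) = arctan(510/258) = 63.17°
∠L(j510) = 34.57° − 63.17° = -28.59°

-29°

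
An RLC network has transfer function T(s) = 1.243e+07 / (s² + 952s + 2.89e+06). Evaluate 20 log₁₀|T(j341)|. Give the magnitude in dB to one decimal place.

13.0 dB

|(j341)² + 952(j341) + 2.89e+06| = |2.7737e+06 + j3.2463e+05| = 2.793e+06
|T(j341)| = 1.243e+07 / 2.793e+06 = 4.451
20 log₁₀(4.451) = 12.97 dB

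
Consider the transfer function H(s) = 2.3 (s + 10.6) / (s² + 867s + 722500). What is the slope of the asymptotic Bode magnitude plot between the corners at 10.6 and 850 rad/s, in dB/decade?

20 dB/decade

In this band the factors already past their corner are: zero at 10.6; net slope = 20 dB/decade.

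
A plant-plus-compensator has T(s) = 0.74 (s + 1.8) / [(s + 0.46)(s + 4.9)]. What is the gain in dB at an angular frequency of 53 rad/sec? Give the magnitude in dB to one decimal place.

-37.1 dB

|j53 + 1.8| = √(53² + 1.8²) = 53.03
|j53 + 0.46| = √(53² + 0.46²) = 53
|j53 + 4.9| = √(53² + 4.9²) = 53.23
|T(j53)| = 0.74 × 53.03 / (53 × 53.23) = 0.01391
20 log₁₀(0.01391) = -37.13 dB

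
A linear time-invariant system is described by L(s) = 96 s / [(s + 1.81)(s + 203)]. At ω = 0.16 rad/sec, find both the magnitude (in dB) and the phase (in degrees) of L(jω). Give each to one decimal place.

|j0.16| = 0.16
|j0.16 + 1.81| = √(0.16² + 1.81²) = 1.817
|j0.16 + 203| = √(0.16² + 203²) = 203
|L(j0.16)| = 96 × 0.16 / (1.817 × 203) = 0.041641
20 log₁₀(0.041641) = -27.61 dB
∠(j0.16) = 90.00°
∠(j0.16 + 1.81) = arctan(0.16/1.81) = 5.05°
∠(j0.16 + 203) = arctan(0.16/203) = 0.05°
∠L(j0.16) = 90.00° − (5.05° + 0.05°) = 84.90°

|L| = -27.6 dB, ∠L = 84.9 deg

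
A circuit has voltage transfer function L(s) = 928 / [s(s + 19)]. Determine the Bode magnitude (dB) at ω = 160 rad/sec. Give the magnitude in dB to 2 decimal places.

|j160 + 19| = √(160² + 19²) = 161.1
|j160| = 160
|L(j160)| = 928 / (161.1 × 160) = 0.035997
20 log₁₀(0.035997) = -28.875 dB

-28.87 dB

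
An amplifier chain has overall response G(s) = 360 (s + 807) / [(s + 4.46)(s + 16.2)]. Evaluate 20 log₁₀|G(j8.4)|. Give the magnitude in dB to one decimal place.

|j8.4 + 807| = √(8.4² + 807²) = 807
|j8.4 + 4.46| = √(8.4² + 4.46²) = 9.511
|j8.4 + 16.2| = √(8.4² + 16.2²) = 18.25
|G(j8.4)| = 360 × 807 / (9.511 × 18.25) = 1674.1
20 log₁₀(1674.1) = 64.48 dB

64.5 dB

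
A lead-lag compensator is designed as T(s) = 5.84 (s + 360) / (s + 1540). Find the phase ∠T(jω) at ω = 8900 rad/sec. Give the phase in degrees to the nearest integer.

∠(j8900 + 360) = arctan(8900/360) = 87.68°
∠(j8900 + 1540) = arctan(8900/1540) = 80.18°
∠T(j8900) = 87.68° − 80.18° = 7.50°

8 deg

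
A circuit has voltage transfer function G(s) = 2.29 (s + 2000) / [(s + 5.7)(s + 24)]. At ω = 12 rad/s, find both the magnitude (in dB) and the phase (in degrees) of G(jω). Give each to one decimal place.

|G| = 22.2 dB, ∠G = -90.8°

|j12 + 2000| = √(12² + 2000²) = 2000
|j12 + 5.7| = √(12² + 5.7²) = 13.28
|j12 + 24| = √(12² + 24²) = 26.83
|G(j12)| = 2.29 × 2000 / (13.28 × 26.83) = 12.848
20 log₁₀(12.848) = 22.18 dB
∠(j12 + 2000) = arctan(12/2000) = 0.34°
∠(j12 + 5.7) = arctan(12/5.7) = 64.59°
∠(j12 + 24) = arctan(12/24) = 26.57°
∠G(j12) = 0.34° − (64.59° + 26.57°) = -90.81°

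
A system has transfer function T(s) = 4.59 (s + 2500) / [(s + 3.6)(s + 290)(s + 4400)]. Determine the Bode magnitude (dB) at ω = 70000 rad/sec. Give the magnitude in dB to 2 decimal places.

-180.58 dB

|j70000 + 2500| = √(70000² + 2500²) = 7.004e+04
|j70000 + 3.6| = √(70000² + 3.6²) = 7e+04
|j70000 + 290| = √(70000² + 290²) = 7e+04
|j70000 + 4400| = √(70000² + 4400²) = 7.014e+04
|T(j70000)| = 4.59 × 7.004e+04 / (7e+04 × 7e+04 × 7.014e+04) = 9.3548e-10
20 log₁₀(9.3548e-10) = -180.579 dB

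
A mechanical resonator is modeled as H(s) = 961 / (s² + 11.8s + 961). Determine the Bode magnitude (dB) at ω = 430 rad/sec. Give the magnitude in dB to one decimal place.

-45.6 dB

|(j430)² + 11.8(j430) + 961| = |-1.8394e+05 + j5074| = 1.84e+05
|H(j430)| = 961 / 1.84e+05 = 0.0052226
20 log₁₀(0.0052226) = -45.64 dB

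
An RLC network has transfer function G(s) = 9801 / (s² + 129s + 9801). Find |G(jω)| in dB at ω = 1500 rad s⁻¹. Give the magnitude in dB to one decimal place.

|(j1500)² + 129(j1500) + 9801| = |-2.2402e+06 + j1.935e+05| = 2.249e+06
|G(j1500)| = 9801 / 2.249e+06 = 0.0043588
20 log₁₀(0.0043588) = -47.21 dB

-47.2 dB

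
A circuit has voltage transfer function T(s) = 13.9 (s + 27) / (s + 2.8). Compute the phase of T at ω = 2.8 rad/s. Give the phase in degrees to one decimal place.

-39.1°

∠(j2.8 + 27) = arctan(2.8/27) = 5.92°
∠(j2.8 + 2.8) = arctan(2.8/2.8) = 45.00°
∠T(j2.8) = 5.92° − 45.00° = -39.08°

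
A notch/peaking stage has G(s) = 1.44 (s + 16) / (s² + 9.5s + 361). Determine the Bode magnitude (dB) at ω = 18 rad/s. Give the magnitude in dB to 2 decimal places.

|j18 + 16| = √(18² + 16²) = 24.08
|(j18)² + 9.5(j18) + 361| = |37 + j171| = 175
|G(j18)| = 1.44 × 24.08 / 175 = 0.19822
20 log₁₀(0.19822) = -14.057 dB

-14.06 dB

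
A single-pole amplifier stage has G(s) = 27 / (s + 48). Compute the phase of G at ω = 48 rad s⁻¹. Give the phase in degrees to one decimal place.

-45.0 deg

∠(j48 + 48) = arctan(48/48) = 45.00°
∠G(j48) = −45.00° = -45.00°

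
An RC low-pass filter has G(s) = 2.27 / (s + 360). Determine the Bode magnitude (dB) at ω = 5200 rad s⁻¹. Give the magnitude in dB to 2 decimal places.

-67.22 dB

|j5200 + 360| = √(5200² + 360²) = 5212
|G(j5200)| = 2.27 / 5212 = 0.0004355
20 log₁₀(0.0004355) = -67.220 dB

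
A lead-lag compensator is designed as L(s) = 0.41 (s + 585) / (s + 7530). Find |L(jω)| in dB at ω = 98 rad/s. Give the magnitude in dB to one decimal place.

-29.8 dB

|j98 + 585| = √(98² + 585²) = 593.2
|j98 + 7530| = √(98² + 7530²) = 7531
|L(j98)| = 0.41 × 593.2 / 7531 = 0.032294
20 log₁₀(0.032294) = -29.82 dB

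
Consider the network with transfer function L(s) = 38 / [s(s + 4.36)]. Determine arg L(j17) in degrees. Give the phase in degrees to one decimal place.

-165.6°

∠(j17 + 4.36) = arctan(17/4.36) = 75.62°
∠(j17) = 90.00°
∠L(j17) = − (75.62° + 90.00°) = -165.62°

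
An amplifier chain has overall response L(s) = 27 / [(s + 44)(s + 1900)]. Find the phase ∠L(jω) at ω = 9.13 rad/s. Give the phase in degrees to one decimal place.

∠(j9.13 + 44) = arctan(9.13/44) = 11.72°
∠(j9.13 + 1900) = arctan(9.13/1900) = 0.28°
∠L(j9.13) = − (11.72° + 0.28°) = -12.00°

-12.0°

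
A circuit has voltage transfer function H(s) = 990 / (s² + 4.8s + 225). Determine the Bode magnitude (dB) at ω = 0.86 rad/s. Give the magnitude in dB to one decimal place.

|(j0.86)² + 4.8(j0.86) + 225| = |224.26 + j4.128| = 224.3
|H(j0.86)| = 990 / 224.3 = 4.4138
20 log₁₀(4.4138) = 12.90 dB

12.9 dB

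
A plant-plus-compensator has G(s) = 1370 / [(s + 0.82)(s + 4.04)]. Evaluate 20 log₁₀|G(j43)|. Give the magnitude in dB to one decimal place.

|j43 + 0.82| = √(43² + 0.82²) = 43.01
|j43 + 4.04| = √(43² + 4.04²) = 43.19
|G(j43)| = 1370 / (43.01 × 43.19) = 0.73756
20 log₁₀(0.73756) = -2.64 dB

-2.6 dB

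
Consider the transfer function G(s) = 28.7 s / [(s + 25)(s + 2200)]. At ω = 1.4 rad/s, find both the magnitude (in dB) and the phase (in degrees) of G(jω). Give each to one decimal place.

|j1.4| = 1.4
|j1.4 + 25| = √(1.4² + 25²) = 25.04
|j1.4 + 2200| = √(1.4² + 2200²) = 2200
|G(j1.4)| = 28.7 × 1.4 / (25.04 × 2200) = 0.0007294
20 log₁₀(0.0007294) = -62.74 dB
∠(j1.4) = 90.00°
∠(j1.4 + 25) = arctan(1.4/25) = 3.21°
∠(j1.4 + 2200) = arctan(1.4/2200) = 0.04°
∠G(j1.4) = 90.00° − (3.21° + 0.04°) = 86.76°

|G| = -62.7 dB, ∠G = 86.8 deg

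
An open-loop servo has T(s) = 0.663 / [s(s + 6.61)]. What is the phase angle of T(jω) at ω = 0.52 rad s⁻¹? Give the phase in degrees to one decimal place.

-94.5°

∠(j0.52 + 6.61) = arctan(0.52/6.61) = 4.50°
∠(j0.52) = 90.00°
∠T(j0.52) = − (4.50° + 90.00°) = -94.50°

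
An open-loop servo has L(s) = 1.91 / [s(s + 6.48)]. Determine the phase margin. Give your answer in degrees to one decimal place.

Gain crossover: |L(jω)| = 1 at ω ≈ 0.294 rad s⁻¹.
∠L(j0.294) = −90° − arctan(0.294/6.48) ≈ -92.60°
PM = 180° + (-92.60°) = 87.40°

87.4°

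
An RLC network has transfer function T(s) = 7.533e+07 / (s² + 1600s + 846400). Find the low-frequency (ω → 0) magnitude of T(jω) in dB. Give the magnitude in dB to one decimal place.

39.0 dB

T(0) = 7.533e+07 / 846400 = 89
20 log₁₀(89) = 38.99 dB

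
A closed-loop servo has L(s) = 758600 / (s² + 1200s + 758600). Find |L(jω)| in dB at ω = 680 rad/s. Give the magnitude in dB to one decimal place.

|(j680)² + 1200(j680) + 758600| = |2.962e+05 + j8.16e+05| = 8.681e+05
|L(j680)| = 758600 / 8.681e+05 = 0.87387
20 log₁₀(0.87387) = -1.17 dB

-1.2 dB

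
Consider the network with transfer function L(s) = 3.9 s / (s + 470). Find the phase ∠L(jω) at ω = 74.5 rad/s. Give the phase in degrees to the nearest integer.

∠(j74.5) = 90.00°
∠(j74.5 + 470) = arctan(74.5/470) = 9.01°
∠L(j74.5) = 90.00° − 9.01° = 80.99°

81°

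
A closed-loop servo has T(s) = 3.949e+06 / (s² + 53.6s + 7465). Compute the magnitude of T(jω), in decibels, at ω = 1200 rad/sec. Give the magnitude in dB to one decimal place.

8.8 dB

|(j1200)² + 53.6(j1200) + 7465| = |-1.4325e+06 + j64320| = 1.434e+06
|T(j1200)| = 3.949e+06 / 1.434e+06 = 2.7539
20 log₁₀(2.7539) = 8.80 dB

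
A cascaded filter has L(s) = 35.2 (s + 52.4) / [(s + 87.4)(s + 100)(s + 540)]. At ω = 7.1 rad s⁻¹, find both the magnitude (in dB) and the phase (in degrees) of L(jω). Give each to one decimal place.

|j7.1 + 52.4| = √(7.1² + 52.4²) = 52.88
|j7.1 + 87.4| = √(7.1² + 87.4²) = 87.69
|j7.1 + 100| = √(7.1² + 100²) = 100.3
|j7.1 + 540| = √(7.1² + 540²) = 540
|L(j7.1)| = 35.2 × 52.88 / (87.69 × 100.3 × 540) = 0.00039207
20 log₁₀(0.00039207) = -68.13 dB
∠(j7.1 + 52.4) = arctan(7.1/52.4) = 7.72°
∠(j7.1 + 87.4) = arctan(7.1/87.4) = 4.64°
∠(j7.1 + 100) = arctan(7.1/100) = 4.06°
∠(j7.1 + 540) = arctan(7.1/540) = 0.75°
∠L(j7.1) = 7.72° − (4.64° + 4.06° + 0.75°) = -1.74°

|L| = -68.1 dB, ∠L = -1.7 deg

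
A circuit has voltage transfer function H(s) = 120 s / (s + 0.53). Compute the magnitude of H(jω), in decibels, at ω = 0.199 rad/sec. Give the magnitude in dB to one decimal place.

32.5 dB

|j0.199| = 0.199
|j0.199 + 0.53| = √(0.199² + 0.53²) = 0.5661
|H(j0.199)| = 120 × 0.199 / 0.5661 = 42.181
20 log₁₀(42.181) = 32.50 dB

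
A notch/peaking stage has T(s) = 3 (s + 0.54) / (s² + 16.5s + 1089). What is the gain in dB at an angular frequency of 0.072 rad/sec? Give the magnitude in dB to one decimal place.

|j0.072 + 0.54| = √(0.072² + 0.54²) = 0.5448
|(j0.072)² + 16.5(j0.072) + 1089| = |1089 + j1.188| = 1089
|T(j0.072)| = 3 × 0.5448 / 1089 = 0.0015008
20 log₁₀(0.0015008) = -56.47 dB

-56.5 dB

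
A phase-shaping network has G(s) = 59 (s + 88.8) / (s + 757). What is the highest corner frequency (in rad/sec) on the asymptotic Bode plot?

Break frequencies occur at each pole and zero magnitude: 88.8 rad/sec, 757 rad/sec.
The highest is 757 rad/sec.

757 rad/sec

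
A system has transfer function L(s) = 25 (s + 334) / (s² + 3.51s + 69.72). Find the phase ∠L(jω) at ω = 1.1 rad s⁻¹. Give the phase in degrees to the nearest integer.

-3°

∠(j1.1 + 334) = arctan(1.1/334) = 0.19°
∠[(j1.1)² + 3.51(j1.1) + 69.72] = ∠[68.51 + j3.861] = 3.23°
∠L(j1.1) = 0.19° − 3.23° = -3.04°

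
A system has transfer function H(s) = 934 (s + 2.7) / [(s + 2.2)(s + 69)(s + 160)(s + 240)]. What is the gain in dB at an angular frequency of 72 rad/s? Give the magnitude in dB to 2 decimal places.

-73.43 dB

|j72 + 2.7| = √(72² + 2.7²) = 72.05
|j72 + 2.2| = √(72² + 2.2²) = 72.03
|j72 + 69| = √(72² + 69²) = 99.72
|j72 + 160| = √(72² + 160²) = 175.5
|j72 + 240| = √(72² + 240²) = 250.6
|H(j72)| = 934 × 72.05 / (72.03 × 99.72 × 175.5 × 250.6) = 0.00021309
20 log₁₀(0.00021309) = -73.429 dB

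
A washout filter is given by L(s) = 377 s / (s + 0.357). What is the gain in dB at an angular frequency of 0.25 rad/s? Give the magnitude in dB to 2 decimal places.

|j0.25| = 0.25
|j0.25 + 0.357| = √(0.25² + 0.357²) = 0.4358
|L(j0.25)| = 377 × 0.25 / 0.4358 = 216.25
20 log₁₀(216.25) = 46.699 dB

46.70 dB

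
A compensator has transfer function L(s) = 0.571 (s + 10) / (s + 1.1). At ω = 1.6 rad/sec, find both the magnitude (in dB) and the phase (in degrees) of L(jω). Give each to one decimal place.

|L| = 9.5 dB, ∠L = -46.4 deg

|j1.6 + 10| = √(1.6² + 10²) = 10.13
|j1.6 + 1.1| = √(1.6² + 1.1²) = 1.942
|L(j1.6)| = 0.571 × 10.13 / 1.942 = 2.9782
20 log₁₀(2.9782) = 9.48 dB
∠(j1.6 + 10) = arctan(1.6/10) = 9.09°
∠(j1.6 + 1.1) = arctan(1.6/1.1) = 55.49°
∠L(j1.6) = 9.09° − 55.49° = -46.40°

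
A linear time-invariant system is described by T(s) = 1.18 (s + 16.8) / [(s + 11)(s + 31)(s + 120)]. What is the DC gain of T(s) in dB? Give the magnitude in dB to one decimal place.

T(0) = 1.18 × 16.8 / (11 × 31 × 120) = 0.00048446
20 log₁₀(0.00048446) = -66.29 dB

-66.3 dB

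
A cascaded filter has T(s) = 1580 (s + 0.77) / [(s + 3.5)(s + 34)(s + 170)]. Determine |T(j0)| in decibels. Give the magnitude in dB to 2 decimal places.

T(0) = 1580 × 0.77 / (3.5 × 34 × 170) = 0.060138
20 log₁₀(0.060138) = -24.417 dB

-24.42 dB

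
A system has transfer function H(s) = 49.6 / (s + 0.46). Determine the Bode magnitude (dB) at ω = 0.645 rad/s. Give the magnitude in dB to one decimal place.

|j0.645 + 0.46| = √(0.645² + 0.46²) = 0.7922
|H(j0.645)| = 49.6 / 0.7922 = 62.608
20 log₁₀(62.608) = 35.93 dB

35.9 dB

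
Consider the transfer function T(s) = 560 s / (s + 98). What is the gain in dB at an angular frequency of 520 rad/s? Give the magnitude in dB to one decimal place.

54.8 dB

|j520| = 520
|j520 + 98| = √(520² + 98²) = 529.2
|T(j520)| = 560 × 520 / 529.2 = 550.31
20 log₁₀(550.31) = 54.81 dB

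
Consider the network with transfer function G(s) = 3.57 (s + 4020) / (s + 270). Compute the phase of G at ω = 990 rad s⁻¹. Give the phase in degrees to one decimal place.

-60.9°

∠(j990 + 4020) = arctan(990/4020) = 13.83°
∠(j990 + 270) = arctan(990/270) = 74.74°
∠G(j990) = 13.83° − 74.74° = -60.91°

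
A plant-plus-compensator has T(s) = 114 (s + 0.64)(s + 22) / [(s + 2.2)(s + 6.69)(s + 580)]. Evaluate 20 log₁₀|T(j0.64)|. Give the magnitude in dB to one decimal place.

-11.9 dB

|j0.64 + 0.64| = √(0.64² + 0.64²) = 0.9051
|j0.64 + 22| = √(0.64² + 22²) = 22.01
|j0.64 + 2.2| = √(0.64² + 2.2²) = 2.291
|j0.64 + 6.69| = √(0.64² + 6.69²) = 6.721
|j0.64 + 580| = √(0.64² + 580²) = 580
|T(j0.64)| = 114 × 0.9051 × 22.01 / (2.291 × 6.721 × 580) = 0.25428
20 log₁₀(0.25428) = -11.89 dB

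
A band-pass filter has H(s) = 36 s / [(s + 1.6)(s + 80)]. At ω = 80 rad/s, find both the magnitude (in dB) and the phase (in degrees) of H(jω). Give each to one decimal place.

|H| = -9.9 dB, ∠H = -43.9°

|j80| = 80
|j80 + 1.6| = √(80² + 1.6²) = 80.02
|j80 + 80| = √(80² + 80²) = 113.1
|H(j80)| = 36 × 80 / (80.02 × 113.1) = 0.31813
20 log₁₀(0.31813) = -9.95 dB
∠(j80) = 90.00°
∠(j80 + 1.6) = arctan(80/1.6) = 88.85°
∠(j80 + 80) = arctan(80/80) = 45.00°
∠H(j80) = 90.00° − (88.85° + 45.00°) = -43.85°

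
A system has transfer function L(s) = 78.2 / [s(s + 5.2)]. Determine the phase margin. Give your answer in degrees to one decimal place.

32.7 deg

Gain crossover: |L(jω)| = 1 at ω ≈ 8.11 rad s⁻¹.
∠L(j8.11) = −90° − arctan(8.11/5.2) ≈ -147.35°
PM = 180° + (-147.35°) = 32.65°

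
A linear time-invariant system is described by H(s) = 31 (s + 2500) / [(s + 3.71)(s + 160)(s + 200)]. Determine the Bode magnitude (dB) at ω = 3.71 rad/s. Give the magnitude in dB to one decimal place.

-6.7 dB

|j3.71 + 2500| = √(3.71² + 2500²) = 2500
|j3.71 + 3.71| = √(3.71² + 3.71²) = 5.247
|j3.71 + 160| = √(3.71² + 160²) = 160
|j3.71 + 200| = √(3.71² + 200²) = 200
|H(j3.71)| = 31 × 2500 / (5.247 × 160 × 200) = 0.46139
20 log₁₀(0.46139) = -6.72 dB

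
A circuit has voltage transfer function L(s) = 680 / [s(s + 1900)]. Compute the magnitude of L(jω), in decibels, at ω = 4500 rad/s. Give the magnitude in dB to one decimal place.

|j4500 + 1900| = √(4500² + 1900²) = 4885
|j4500| = 4500
|L(j4500)| = 680 / (4885 × 4500) = 3.0936e-05
20 log₁₀(3.0936e-05) = -90.19 dB

-90.2 dB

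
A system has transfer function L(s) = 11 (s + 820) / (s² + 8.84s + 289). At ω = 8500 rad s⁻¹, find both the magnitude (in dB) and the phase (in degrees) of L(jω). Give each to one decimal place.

|L| = -57.7 dB, ∠L = -95.5°

|j8500 + 820| = √(8500² + 820²) = 8539
|(j8500)² + 8.84(j8500) + 289| = |-7.225e+07 + j75140| = 7.225e+07
|L(j8500)| = 11 × 8539 / 7.225e+07 = 0.0013001
20 log₁₀(0.0013001) = -57.72 dB
∠(j8500 + 820) = arctan(8500/820) = 84.49°
∠[(j8500)² + 8.84(j8500) + 289] = ∠[-7.225e+07 + j75140] = 179.94°
∠L(j8500) = 84.49° − 179.94° = -95.45°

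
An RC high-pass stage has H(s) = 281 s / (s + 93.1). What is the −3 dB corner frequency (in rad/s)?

For a single-pole high-pass, the −3 dB point is at the pole: ω = 93.1 rad/s.

93.1 rad/s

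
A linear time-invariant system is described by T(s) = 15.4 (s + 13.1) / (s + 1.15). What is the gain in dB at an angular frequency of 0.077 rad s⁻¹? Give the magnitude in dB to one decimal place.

44.9 dB

|j0.077 + 13.1| = √(0.077² + 13.1²) = 13.1
|j0.077 + 1.15| = √(0.077² + 1.15²) = 1.153
|T(j0.077)| = 15.4 × 13.1 / 1.153 = 175.04
20 log₁₀(175.04) = 44.86 dB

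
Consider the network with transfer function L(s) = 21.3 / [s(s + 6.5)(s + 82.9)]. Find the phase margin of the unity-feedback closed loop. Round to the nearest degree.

90°

Gain crossover: |L(jω)| = 1 at ω ≈ 0.0395 rad/s.
∠L(j0.0395) = −90° − arctan(0.0395/6.5) − arctan(0.0395/82.9) ≈ -90.38°
PM = 180° + (-90.38°) = 89.62°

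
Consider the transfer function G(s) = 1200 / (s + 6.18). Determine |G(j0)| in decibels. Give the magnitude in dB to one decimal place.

G(0) = 1200 / 6.18 = 194.17
20 log₁₀(194.17) = 45.76 dB

45.8 dB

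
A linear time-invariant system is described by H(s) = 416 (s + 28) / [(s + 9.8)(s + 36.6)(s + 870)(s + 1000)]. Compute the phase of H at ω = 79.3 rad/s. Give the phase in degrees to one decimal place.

-87.4°

∠(j79.3 + 28) = arctan(79.3/28) = 70.55°
∠(j79.3 + 9.8) = arctan(79.3/9.8) = 82.96°
∠(j79.3 + 36.6) = arctan(79.3/36.6) = 65.22°
∠(j79.3 + 870) = arctan(79.3/870) = 5.21°
∠(j79.3 + 1000) = arctan(79.3/1000) = 4.53°
∠H(j79.3) = 70.55° − (82.96° + 65.22° + 5.21° + 4.53°) = -87.37°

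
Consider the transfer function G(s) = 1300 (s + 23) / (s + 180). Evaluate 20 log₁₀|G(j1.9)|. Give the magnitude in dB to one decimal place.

44.4 dB

|j1.9 + 23| = √(1.9² + 23²) = 23.08
|j1.9 + 180| = √(1.9² + 180²) = 180
|G(j1.9)| = 1300 × 23.08 / 180 = 166.67
20 log₁₀(166.67) = 44.44 dB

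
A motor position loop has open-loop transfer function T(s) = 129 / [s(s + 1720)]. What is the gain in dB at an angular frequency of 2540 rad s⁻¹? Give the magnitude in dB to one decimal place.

|j2540 + 1720| = √(2540² + 1720²) = 3068
|j2540| = 2540
|T(j2540)| = 129 / (3068 × 2540) = 1.6556e-05
20 log₁₀(1.6556e-05) = -95.62 dB

-95.6 dB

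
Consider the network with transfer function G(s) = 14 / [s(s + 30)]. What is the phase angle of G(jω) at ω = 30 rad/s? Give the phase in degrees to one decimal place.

-135.0°

∠(j30 + 30) = arctan(30/30) = 45.00°
∠(j30) = 90.00°
∠G(j30) = − (45.00° + 90.00°) = -135.00°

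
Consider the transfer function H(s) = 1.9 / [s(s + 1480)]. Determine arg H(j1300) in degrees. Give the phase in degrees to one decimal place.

∠(j1300 + 1480) = arctan(1300/1480) = 41.30°
∠(j1300) = 90.00°
∠H(j1300) = − (41.30° + 90.00°) = -131.30°

-131.3°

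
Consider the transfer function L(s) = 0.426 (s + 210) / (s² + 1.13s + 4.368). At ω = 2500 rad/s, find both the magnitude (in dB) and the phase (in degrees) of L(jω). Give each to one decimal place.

|j2500 + 210| = √(2500² + 210²) = 2509
|(j2500)² + 1.13(j2500) + 4.368| = |-6.25e+06 + j2825| = 6.25e+06
|L(j2500)| = 0.426 × 2509 / 6.25e+06 = 0.000171
20 log₁₀(0.000171) = -75.34 dB
∠(j2500 + 210) = arctan(2500/210) = 85.20°
∠[(j2500)² + 1.13(j2500) + 4.368] = ∠[-6.25e+06 + j2825] = 179.97°
∠L(j2500) = 85.20° − 179.97° = -94.78°

|L| = -75.3 dB, ∠L = -94.8°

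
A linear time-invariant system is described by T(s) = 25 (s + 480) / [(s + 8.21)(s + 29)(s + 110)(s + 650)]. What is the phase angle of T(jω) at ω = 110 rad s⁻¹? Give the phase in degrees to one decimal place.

-202.7 deg

∠(j110 + 480) = arctan(110/480) = 12.91°
∠(j110 + 8.21) = arctan(110/8.21) = 85.73°
∠(j110 + 29) = arctan(110/29) = 75.23°
∠(j110 + 110) = arctan(110/110) = 45.00°
∠(j110 + 650) = arctan(110/650) = 9.61°
∠T(j110) = 12.91° − (85.73° + 75.23° + 45.00° + 9.61°) = -202.66°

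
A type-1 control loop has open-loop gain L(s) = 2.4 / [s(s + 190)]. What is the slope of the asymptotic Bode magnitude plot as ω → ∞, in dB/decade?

With 0 zeros and 2 poles, the high-frequency asymptotic slope is 20 × (0 − 2) = -40 dB/decade.

-40 dB/decade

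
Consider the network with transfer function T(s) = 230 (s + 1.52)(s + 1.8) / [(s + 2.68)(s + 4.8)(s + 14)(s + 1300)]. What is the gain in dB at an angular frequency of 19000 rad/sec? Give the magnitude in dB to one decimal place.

-123.9 dB

|j19000 + 1.52| = √(19000² + 1.52²) = 1.9e+04
|j19000 + 1.8| = √(19000² + 1.8²) = 1.9e+04
|j19000 + 2.68| = √(19000² + 2.68²) = 1.9e+04
|j19000 + 4.8| = √(19000² + 4.8²) = 1.9e+04
|j19000 + 14| = √(19000² + 14²) = 1.9e+04
|j19000 + 1300| = √(19000² + 1300²) = 1.904e+04
|T(j19000)| = 230 × 1.9e+04 × 1.9e+04 / (1.9e+04 × 1.9e+04 × 1.9e+04 × 1.904e+04) = 6.3563e-07
20 log₁₀(6.3563e-07) = -123.94 dB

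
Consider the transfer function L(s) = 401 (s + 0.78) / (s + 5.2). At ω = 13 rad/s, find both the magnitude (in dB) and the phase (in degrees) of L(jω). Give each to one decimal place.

|L| = 51.4 dB, ∠L = 18.4°

|j13 + 0.78| = √(13² + 0.78²) = 13.02
|j13 + 5.2| = √(13² + 5.2²) = 14
|L(j13)| = 401 × 13.02 / 14 = 372.99
20 log₁₀(372.99) = 51.43 dB
∠(j13 + 0.78) = arctan(13/0.78) = 86.57°
∠(j13 + 5.2) = arctan(13/5.2) = 68.20°
∠L(j13) = 86.57° − 68.20° = 18.37°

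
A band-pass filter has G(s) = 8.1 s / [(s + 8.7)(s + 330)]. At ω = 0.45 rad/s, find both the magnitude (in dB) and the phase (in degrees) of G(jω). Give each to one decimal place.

|j0.45| = 0.45
|j0.45 + 8.7| = √(0.45² + 8.7²) = 8.712
|j0.45 + 330| = √(0.45² + 330²) = 330
|G(j0.45)| = 8.1 × 0.45 / (8.712 × 330) = 0.0012679
20 log₁₀(0.0012679) = -57.94 dB
∠(j0.45) = 90.00°
∠(j0.45 + 8.7) = arctan(0.45/8.7) = 2.96°
∠(j0.45 + 330) = arctan(0.45/330) = 0.08°
∠G(j0.45) = 90.00° − (2.96° + 0.08°) = 86.96°

|G| = -57.9 dB, ∠G = 87.0°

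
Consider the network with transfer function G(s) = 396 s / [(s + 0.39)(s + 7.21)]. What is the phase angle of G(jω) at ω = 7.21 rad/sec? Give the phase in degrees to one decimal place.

∠(j7.21) = 90.00°
∠(j7.21 + 0.39) = arctan(7.21/0.39) = 86.90°
∠(j7.21 + 7.21) = arctan(7.21/7.21) = 45.00°
∠G(j7.21) = 90.00° − (86.90° + 45.00°) = -41.90°

-41.9°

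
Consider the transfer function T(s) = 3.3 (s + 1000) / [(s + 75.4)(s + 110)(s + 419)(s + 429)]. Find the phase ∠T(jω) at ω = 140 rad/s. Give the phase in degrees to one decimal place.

-142.1 deg

∠(j140 + 1000) = arctan(140/1000) = 7.97°
∠(j140 + 75.4) = arctan(140/75.4) = 61.69°
∠(j140 + 110) = arctan(140/110) = 51.84°
∠(j140 + 419) = arctan(140/419) = 18.48°
∠(j140 + 429) = arctan(140/429) = 18.07°
∠T(j140) = 7.97° − (61.69° + 51.84° + 18.48° + 18.07°) = -142.12°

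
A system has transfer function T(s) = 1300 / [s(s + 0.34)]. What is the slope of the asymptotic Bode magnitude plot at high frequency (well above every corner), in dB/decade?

-40 dB/decade

With 0 zeros and 2 poles, the high-frequency asymptotic slope is 20 × (0 − 2) = -40 dB/decade.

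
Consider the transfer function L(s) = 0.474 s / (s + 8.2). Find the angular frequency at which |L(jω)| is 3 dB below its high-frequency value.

8.2 rad s⁻¹

For a single-pole high-pass, the −3 dB point is at the pole: ω = 8.2 rad s⁻¹.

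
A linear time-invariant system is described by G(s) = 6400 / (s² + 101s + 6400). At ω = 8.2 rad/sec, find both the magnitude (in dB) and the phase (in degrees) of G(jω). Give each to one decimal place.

|(j8.2)² + 101(j8.2) + 6400| = |6332.8 + j828.2| = 6387
|G(j8.2)| = 6400 / 6387 = 1.0021
20 log₁₀(1.0021) = 0.02 dB
∠[(j8.2)² + 101(j8.2) + 6400] = ∠[6332.8 + j828.2] = 7.45°
∠G(j8.2) = −7.45° = -7.45°

|G| = 0.0 dB, ∠G = -7.5°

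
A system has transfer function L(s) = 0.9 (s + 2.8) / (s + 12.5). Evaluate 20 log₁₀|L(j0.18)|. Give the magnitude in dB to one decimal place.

|j0.18 + 2.8| = √(0.18² + 2.8²) = 2.806
|j0.18 + 12.5| = √(0.18² + 12.5²) = 12.5
|L(j0.18)| = 0.9 × 2.806 / 12.5 = 0.202
20 log₁₀(0.202) = -13.89 dB

-13.9 dB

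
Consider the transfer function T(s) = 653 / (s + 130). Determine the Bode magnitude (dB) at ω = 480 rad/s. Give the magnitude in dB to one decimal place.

|j480 + 130| = √(480² + 130²) = 497.3
|T(j480)| = 653 / 497.3 = 1.3131
20 log₁₀(1.3131) = 2.37 dB

2.4 dB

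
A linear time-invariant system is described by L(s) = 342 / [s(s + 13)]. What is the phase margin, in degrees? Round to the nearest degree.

Gain crossover: |L(jω)| = 1 at ω ≈ 16.4 rad/sec.
∠L(j16.4) = −90° − arctan(16.4/13) ≈ -141.54°
PM = 180° + (-141.54°) = 38.46°

38 deg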